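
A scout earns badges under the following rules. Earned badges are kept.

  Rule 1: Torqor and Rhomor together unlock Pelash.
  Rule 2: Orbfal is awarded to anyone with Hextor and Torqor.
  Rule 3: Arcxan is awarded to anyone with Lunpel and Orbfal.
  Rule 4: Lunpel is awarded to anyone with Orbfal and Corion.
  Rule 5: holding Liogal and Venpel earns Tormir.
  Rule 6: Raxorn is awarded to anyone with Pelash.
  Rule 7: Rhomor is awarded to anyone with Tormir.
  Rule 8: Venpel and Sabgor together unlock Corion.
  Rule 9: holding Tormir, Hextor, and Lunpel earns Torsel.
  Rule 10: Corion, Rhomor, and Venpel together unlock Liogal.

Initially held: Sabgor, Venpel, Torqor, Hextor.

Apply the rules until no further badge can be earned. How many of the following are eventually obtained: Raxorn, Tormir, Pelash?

Raxorn would need Pelash (Rule 6), but Pelash is never earned.
Tormir would need Liogal and Venpel (Rule 5), but Liogal is never earned.
Pelash would need Torqor and Rhomor (Rule 1), but Rhomor is never earned.
None of the 3 are reached.

0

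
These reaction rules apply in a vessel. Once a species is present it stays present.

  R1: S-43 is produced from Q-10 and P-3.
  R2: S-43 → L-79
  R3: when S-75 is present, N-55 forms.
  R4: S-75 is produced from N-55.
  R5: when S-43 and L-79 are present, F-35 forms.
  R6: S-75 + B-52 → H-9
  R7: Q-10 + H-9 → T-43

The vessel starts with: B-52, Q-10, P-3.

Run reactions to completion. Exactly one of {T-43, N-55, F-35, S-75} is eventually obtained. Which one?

F-35

Q-10 and P-3 present → S-43 forms (R1).
S-43 present → L-79 forms (R2).
S-43 and L-79 present → F-35 forms (R5).
S-75 would need N-55 (R4), but N-55 never forms. N-55 would need S-75 (R3), but S-75 never forms. T-43 would need Q-10 and H-9 (R7), but H-9 never forms.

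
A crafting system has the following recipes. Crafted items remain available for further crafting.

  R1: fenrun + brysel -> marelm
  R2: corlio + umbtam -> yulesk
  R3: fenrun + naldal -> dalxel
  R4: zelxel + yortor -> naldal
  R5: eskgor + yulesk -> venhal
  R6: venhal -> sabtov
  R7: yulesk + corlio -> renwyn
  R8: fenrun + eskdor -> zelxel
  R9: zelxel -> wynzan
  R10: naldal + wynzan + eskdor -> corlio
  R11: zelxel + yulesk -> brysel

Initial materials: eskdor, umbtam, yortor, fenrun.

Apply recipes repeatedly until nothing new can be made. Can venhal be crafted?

No

venhal would need eskgor and yulesk (R5), but eskgor is never obtained.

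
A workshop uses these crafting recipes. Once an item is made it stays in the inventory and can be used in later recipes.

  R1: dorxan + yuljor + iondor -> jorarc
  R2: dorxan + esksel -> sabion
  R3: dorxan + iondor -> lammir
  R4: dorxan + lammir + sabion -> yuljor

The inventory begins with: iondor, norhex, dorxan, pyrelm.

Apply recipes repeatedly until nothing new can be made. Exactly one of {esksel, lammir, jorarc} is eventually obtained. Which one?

Using R3, dorxan and iondor make lammir.
No rule produces esksel, and it is not given. jorarc would need dorxan, yuljor, and iondor (R1), but yuljor is never obtained.

lammir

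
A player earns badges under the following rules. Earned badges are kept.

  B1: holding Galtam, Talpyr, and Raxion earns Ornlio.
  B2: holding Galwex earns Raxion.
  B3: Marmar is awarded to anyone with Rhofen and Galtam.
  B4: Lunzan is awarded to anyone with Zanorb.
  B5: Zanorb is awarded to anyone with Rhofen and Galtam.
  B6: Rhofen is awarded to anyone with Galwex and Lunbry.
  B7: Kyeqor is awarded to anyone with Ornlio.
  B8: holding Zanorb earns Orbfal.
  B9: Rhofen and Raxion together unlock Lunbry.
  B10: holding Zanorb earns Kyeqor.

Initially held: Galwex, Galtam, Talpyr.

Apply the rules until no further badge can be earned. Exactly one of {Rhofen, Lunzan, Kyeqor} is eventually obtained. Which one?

With Galwex, Raxion is earned (B2).
With Galtam, Talpyr, and Raxion, Ornlio is earned (B1).
With Ornlio, Kyeqor is earned (B7).
Lunzan would need Zanorb (B4), but Zanorb is never earned. Rhofen would need Galwex and Lunbry (B6), but Lunbry is never earned.

Kyeqor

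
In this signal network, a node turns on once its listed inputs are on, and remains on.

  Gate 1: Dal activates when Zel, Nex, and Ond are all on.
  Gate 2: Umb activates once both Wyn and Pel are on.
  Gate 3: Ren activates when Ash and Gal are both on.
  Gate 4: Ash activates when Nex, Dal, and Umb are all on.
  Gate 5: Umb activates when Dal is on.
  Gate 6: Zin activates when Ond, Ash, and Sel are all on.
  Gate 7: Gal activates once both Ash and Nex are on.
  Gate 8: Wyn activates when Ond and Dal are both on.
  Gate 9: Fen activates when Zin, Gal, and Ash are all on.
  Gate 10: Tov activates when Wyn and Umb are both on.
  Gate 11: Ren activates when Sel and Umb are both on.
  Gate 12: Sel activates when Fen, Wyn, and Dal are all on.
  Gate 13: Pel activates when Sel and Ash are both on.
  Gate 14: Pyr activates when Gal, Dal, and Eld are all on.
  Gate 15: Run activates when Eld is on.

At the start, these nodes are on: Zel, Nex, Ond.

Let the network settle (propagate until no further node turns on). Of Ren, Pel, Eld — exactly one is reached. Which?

Ren

Zel, Nex, and Ond are on, so Dal activates (Gate 1).
Dal is on, so Umb activates (Gate 5).
Gate 4: Nex, Dal, and Umb on → Ash on.
Gate 7: Ash and Nex on → Gal on.
Gate 3: Ash and Gal on → Ren on.
Pel would need Sel and Ash (Gate 13), but Sel never turns on. No rule produces Eld, and it is not given.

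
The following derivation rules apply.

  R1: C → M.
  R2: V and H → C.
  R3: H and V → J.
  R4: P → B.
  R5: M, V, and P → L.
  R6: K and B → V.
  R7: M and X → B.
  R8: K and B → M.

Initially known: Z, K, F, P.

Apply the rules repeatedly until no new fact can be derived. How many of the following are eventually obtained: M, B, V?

3

P holds, so B follows (R4).
K and B hold, so M follows (R8).
K and B hold, so V follows (R6).
M: reached.
B: reached.
V: reached.
All 3 are reached.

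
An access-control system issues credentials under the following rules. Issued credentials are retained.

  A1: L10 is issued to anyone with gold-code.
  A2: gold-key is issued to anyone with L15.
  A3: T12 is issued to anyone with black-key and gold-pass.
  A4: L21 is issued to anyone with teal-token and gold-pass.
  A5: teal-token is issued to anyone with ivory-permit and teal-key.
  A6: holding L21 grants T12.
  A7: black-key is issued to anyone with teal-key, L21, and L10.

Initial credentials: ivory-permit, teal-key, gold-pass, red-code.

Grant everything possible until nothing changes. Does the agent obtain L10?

L10 would need gold-code (A1), but gold-code is never granted.

No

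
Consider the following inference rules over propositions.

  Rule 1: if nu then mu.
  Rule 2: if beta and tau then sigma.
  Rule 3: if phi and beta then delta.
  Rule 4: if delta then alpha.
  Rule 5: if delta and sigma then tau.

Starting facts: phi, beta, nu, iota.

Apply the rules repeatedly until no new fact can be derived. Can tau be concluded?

tau would need delta and sigma (Rule 5), but sigma is never established.

No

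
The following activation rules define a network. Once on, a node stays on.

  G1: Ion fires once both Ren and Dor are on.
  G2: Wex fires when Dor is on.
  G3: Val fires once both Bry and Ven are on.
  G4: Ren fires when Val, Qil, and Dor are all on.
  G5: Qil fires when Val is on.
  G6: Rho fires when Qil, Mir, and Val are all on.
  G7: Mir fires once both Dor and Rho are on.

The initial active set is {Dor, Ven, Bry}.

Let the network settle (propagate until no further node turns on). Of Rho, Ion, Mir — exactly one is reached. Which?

G3: Bry and Ven on → Val on.
Val is on, so Qil fires (G5).
G4: Val, Qil, and Dor on → Ren on.
G1: Ren and Dor on → Ion on.
Mir would need Dor and Rho (G7), but Rho never turns on. Rho would need Qil, Mir, and Val (G6), but Mir never turns on.

Ion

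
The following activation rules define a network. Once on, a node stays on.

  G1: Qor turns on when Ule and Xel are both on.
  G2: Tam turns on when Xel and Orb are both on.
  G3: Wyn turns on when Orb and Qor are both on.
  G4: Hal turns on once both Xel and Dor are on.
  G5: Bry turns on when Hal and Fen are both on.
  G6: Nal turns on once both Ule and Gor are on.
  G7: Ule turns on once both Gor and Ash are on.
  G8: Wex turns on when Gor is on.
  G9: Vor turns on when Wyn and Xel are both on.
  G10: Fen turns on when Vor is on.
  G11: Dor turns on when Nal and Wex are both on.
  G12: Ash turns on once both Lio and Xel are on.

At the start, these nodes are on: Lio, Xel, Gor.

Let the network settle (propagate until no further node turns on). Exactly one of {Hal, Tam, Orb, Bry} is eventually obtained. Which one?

Hal

Lio and Xel are on, so Ash turns on (G12).
G8: Gor on → Wex on.
Gor and Ash are on, so Ule turns on (G7).
G6: Ule and Gor on → Nal on.
G11: Nal and Wex on → Dor on.
G4: Xel and Dor on → Hal on.
Bry would need Hal and Fen (G5), but Fen never turns on. No rule produces Orb, and it is not given. Tam would need Xel and Orb (G2), but Orb never turns on.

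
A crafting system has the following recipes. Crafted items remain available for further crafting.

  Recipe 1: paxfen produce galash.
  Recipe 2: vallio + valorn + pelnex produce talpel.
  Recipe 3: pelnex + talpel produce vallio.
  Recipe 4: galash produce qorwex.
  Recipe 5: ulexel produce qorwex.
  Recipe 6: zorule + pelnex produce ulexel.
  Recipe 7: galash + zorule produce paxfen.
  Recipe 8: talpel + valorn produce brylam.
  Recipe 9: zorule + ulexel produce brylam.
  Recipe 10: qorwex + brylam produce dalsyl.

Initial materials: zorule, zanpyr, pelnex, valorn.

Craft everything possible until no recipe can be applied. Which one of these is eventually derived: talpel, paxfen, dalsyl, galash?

zorule + pelnex → ulexel (Recipe 6).
ulexel → qorwex (Recipe 5).
Using Recipe 9, zorule and ulexel make brylam.
Using Recipe 10, qorwex and brylam make dalsyl.
talpel would need vallio, valorn, and pelnex (Recipe 2), but vallio is never obtained. paxfen would need galash and zorule (Recipe 7), but galash is never obtained. galash would need paxfen (Recipe 1), but paxfen is never obtained.

dalsyl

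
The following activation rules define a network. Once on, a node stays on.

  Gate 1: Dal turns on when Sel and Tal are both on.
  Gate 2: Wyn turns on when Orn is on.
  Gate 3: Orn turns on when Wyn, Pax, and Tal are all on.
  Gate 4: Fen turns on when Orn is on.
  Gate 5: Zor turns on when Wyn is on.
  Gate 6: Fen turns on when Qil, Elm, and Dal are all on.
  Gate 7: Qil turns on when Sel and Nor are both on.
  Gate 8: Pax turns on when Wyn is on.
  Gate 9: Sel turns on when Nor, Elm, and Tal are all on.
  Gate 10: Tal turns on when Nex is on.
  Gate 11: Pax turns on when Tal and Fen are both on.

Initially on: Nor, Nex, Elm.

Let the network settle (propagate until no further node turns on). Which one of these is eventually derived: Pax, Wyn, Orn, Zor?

Gate 10: Nex on → Tal on.
Nor, Elm, and Tal are on, so Sel turns on (Gate 9).
Gate 1: Sel and Tal on → Dal on.
Gate 7: Sel and Nor on → Qil on.
Gate 6: Qil, Elm, and Dal on → Fen on.
Gate 11: Tal and Fen on → Pax on.
Orn would need Wyn, Pax, and Tal (Gate 3), but Wyn never turns on. Zor would need Wyn (Gate 5), but Wyn never turns on. Wyn would need Orn (Gate 2), but Orn never turns on.

Pax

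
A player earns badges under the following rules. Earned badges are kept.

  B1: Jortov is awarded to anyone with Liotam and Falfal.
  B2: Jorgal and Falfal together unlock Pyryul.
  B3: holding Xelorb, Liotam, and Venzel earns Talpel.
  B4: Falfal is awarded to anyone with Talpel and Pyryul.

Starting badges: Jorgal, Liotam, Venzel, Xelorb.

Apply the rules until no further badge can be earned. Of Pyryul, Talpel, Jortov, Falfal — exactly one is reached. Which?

With Xelorb, Liotam, and Venzel, Talpel is earned (B3).
Pyryul would need Jorgal and Falfal (B2), but Falfal is never earned. Jortov would need Liotam and Falfal (B1), but Falfal is never earned. Falfal would need Talpel and Pyryul (B4), but Pyryul is never earned.

Talpel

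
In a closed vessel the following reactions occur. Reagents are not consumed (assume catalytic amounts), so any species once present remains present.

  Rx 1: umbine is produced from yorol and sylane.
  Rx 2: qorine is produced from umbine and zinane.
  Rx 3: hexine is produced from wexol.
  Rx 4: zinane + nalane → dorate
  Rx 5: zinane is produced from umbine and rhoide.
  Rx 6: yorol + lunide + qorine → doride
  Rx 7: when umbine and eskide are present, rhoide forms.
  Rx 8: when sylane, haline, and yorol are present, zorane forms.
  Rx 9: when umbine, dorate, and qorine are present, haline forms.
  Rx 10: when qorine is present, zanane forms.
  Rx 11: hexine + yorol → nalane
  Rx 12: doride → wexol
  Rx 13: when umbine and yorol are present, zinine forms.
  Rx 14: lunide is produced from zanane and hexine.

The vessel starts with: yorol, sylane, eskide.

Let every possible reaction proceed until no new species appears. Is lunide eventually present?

lunide would need zanane and hexine (Rx 14), but hexine never forms.

No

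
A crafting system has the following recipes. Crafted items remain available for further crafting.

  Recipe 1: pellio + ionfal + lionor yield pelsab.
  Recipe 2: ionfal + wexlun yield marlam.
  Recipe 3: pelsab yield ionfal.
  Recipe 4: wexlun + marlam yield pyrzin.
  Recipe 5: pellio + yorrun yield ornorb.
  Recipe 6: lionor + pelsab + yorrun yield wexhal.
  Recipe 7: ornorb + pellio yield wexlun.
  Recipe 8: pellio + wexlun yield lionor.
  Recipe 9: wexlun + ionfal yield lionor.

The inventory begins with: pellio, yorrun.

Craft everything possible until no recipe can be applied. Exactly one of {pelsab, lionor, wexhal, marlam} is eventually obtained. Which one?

Using Recipe 5, pellio and yorrun make ornorb.
Using Recipe 7, ornorb and pellio make wexlun.
Using Recipe 8, pellio and wexlun make lionor.
wexhal would need lionor, pelsab, and yorrun (Recipe 6), but pelsab is never obtained. marlam would need ionfal and wexlun (Recipe 2), but ionfal is never obtained. pelsab would need pellio, ionfal, and lionor (Recipe 1), but ionfal is never obtained.

lionor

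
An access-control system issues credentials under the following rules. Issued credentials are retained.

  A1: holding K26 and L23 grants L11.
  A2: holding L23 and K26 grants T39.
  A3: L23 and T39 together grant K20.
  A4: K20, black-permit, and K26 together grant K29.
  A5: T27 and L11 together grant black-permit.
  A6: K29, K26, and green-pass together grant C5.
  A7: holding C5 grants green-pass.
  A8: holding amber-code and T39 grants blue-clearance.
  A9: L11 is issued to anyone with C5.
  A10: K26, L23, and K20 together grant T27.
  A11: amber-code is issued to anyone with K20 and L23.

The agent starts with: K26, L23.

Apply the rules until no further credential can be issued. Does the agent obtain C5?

No

C5 would need K29, K26, and green-pass (A6), but green-pass is never granted.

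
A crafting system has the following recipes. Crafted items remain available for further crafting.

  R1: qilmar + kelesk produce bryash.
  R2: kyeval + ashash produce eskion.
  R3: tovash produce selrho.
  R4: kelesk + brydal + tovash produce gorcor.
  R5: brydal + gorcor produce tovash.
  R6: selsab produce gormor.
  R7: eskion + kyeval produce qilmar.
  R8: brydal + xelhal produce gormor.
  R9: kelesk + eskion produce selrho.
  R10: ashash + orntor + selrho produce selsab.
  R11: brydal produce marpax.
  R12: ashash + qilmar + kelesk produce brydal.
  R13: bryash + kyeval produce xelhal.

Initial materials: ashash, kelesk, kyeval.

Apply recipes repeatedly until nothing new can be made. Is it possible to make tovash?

tovash would need brydal and gorcor (R5), but gorcor is never obtained.

No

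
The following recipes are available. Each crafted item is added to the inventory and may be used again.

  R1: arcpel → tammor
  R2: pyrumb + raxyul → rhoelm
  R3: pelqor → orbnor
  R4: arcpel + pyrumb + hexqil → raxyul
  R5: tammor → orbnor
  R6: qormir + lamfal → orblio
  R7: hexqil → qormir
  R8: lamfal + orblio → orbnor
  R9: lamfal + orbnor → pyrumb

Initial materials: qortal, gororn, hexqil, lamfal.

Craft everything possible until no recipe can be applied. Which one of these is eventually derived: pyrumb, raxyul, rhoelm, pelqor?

Using R7, hexqil makes qormir.
qormir + lamfal → orblio (R6).
lamfal + orblio → orbnor (R8).
Using R9, lamfal and orbnor make pyrumb.
rhoelm would need pyrumb and raxyul (R2), but raxyul is never obtained. No rule produces pelqor, and it is not given. raxyul would need arcpel, pyrumb, and hexqil (R4), but arcpel is never obtained.

pyrumb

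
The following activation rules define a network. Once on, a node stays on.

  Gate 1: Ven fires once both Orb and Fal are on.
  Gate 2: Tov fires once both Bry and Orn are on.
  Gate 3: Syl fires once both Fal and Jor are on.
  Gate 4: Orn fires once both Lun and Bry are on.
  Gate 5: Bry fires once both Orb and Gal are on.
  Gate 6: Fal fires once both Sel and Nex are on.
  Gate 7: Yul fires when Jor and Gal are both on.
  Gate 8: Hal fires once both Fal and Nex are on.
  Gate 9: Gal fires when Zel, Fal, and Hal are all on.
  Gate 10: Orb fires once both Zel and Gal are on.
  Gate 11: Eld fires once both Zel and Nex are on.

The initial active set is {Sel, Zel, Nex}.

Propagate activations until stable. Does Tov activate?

No

Tov would need Bry and Orn (Gate 2), but Orn never turns on.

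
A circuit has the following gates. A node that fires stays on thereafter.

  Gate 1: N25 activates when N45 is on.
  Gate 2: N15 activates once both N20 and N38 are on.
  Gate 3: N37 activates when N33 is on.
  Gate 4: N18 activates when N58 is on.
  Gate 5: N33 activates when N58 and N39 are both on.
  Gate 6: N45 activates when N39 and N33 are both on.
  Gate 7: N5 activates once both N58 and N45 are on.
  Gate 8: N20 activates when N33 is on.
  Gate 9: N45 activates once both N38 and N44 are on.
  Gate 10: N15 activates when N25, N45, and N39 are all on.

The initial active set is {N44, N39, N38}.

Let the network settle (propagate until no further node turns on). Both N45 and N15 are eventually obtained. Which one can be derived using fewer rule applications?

N45: Gate 9: N38 and N44 on → N45 on. [1 rule application]
N15: N38 and N44 are on, so N45 activates (Gate 9). N45 is on, so N25 activates (Gate 1). N25, N45, and N39 are on, so N15 activates (Gate 10). [3 rule applications]
N45 needs fewer.

N45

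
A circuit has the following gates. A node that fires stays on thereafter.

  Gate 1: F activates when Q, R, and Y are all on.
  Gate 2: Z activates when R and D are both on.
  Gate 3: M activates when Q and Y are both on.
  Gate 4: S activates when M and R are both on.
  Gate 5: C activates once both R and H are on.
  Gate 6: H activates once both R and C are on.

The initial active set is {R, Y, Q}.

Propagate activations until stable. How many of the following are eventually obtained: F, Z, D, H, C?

Q, R, and Y are on, so F activates (Gate 1).
F: reached.
Z would need R and D (Gate 2), but D never turns on.
No rule produces D, and it is not given.
H would need R and C (Gate 6), but C never turns on.
C would need R and H (Gate 5), but H never turns on.
Reached: F — 1 of the 5.

1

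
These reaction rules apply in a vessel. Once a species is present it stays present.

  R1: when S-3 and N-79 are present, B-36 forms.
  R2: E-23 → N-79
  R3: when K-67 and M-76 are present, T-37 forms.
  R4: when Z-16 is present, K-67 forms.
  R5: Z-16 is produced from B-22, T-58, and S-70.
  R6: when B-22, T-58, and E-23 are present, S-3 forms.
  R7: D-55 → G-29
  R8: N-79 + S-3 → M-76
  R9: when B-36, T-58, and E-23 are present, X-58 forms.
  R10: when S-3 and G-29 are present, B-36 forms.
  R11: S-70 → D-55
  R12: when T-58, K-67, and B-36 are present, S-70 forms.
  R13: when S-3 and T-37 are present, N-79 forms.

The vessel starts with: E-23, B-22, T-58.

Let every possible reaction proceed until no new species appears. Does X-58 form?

B-22, T-58, and E-23 present → S-3 forms (R6).
E-23 present → N-79 forms (R2).
S-3 and N-79 present → B-36 forms (R1).
B-36, T-58, and E-23 present → X-58 forms (R9).

Yes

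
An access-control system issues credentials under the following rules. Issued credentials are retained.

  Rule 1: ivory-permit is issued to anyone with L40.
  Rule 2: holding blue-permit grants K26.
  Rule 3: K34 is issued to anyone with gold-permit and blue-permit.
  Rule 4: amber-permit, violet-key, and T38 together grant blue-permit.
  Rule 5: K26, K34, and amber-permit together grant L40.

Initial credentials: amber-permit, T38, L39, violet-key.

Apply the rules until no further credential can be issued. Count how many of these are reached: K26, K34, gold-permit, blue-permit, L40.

Holding amber-permit, violet-key, and T38 grants blue-permit (Rule 4).
Holding blue-permit grants K26 (Rule 2).
K26: reached.
K34 would need gold-permit and blue-permit (Rule 3), but gold-permit is never granted.
No rule produces gold-permit, and it is not given.
blue-permit: reached.
L40 would need K26, K34, and amber-permit (Rule 5), but K34 is never granted.
Reached: K26 and blue-permit — 2 of the 5.

2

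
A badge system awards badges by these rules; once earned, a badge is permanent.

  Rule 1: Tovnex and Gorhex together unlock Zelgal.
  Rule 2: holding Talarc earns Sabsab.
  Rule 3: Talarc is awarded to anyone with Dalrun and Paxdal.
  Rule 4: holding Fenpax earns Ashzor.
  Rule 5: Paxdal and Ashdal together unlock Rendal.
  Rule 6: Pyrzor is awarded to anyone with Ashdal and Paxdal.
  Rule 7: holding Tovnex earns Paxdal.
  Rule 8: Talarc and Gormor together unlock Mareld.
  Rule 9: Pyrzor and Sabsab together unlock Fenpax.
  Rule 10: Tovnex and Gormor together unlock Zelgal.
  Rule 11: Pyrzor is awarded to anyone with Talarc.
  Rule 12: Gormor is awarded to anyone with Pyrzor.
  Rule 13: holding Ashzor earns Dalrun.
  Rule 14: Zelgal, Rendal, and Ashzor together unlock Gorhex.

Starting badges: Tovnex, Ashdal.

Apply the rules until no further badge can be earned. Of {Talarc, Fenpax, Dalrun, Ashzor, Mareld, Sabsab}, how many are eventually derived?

Talarc would need Dalrun and Paxdal (Rule 3), but Dalrun is never earned.
Fenpax would need Pyrzor and Sabsab (Rule 9), but Sabsab is never earned.
Dalrun would need Ashzor (Rule 13), but Ashzor is never earned.
Ashzor would need Fenpax (Rule 4), but Fenpax is never earned.
Mareld would need Talarc and Gormor (Rule 8), but Talarc is never earned.
Sabsab would need Talarc (Rule 2), but Talarc is never earned.
None of the 6 are reached.

0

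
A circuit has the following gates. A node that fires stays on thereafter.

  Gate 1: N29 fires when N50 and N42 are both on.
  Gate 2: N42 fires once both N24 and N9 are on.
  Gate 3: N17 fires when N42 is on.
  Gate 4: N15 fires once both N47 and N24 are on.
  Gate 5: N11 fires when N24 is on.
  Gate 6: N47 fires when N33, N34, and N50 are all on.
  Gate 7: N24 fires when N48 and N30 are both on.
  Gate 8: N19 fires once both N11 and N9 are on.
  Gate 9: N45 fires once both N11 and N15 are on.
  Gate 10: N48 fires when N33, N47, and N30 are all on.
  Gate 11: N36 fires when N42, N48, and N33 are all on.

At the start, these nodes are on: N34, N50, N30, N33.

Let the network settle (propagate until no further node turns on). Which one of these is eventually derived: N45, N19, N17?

N45

N33, N34, and N50 are on, so N47 fires (Gate 6).
N33, N47, and N30 are on, so N48 fires (Gate 10).
Gate 7: N48 and N30 on → N24 on.
N47 and N24 are on, so N15 fires (Gate 4).
N24 is on, so N11 fires (Gate 5).
Gate 9: N11 and N15 on → N45 on.
N19 would need N11 and N9 (Gate 8), but N9 never turns on. N17 would need N42 (Gate 3), but N42 never turns on.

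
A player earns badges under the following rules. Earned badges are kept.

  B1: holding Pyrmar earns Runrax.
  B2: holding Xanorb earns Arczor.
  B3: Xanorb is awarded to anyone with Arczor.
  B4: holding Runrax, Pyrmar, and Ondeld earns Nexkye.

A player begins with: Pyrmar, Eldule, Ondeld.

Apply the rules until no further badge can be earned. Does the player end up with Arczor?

Arczor would need Xanorb (B2), but Xanorb is never earned.

No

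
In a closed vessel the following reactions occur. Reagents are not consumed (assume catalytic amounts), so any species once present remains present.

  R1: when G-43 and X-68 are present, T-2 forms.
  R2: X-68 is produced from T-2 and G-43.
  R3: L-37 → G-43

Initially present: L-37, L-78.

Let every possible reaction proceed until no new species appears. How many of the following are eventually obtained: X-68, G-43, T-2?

L-37 present → G-43 forms (R3).
X-68 would need T-2 and G-43 (R2), but T-2 never forms.
G-43: reached.
T-2 would need G-43 and X-68 (R1), but X-68 never forms.
Reached: G-43 — 1 of the 3.

1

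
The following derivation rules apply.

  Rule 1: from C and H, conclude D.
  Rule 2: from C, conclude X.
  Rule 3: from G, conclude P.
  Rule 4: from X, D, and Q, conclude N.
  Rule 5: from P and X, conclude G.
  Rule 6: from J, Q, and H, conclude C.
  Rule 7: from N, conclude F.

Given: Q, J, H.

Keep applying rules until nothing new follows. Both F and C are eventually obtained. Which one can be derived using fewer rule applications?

C

C: J, Q, and H hold, so C follows (Rule 6). [1 rule application]
F: From J, Q, and H, Rule 6 gives C. C and H hold, so D follows (Rule 1). C holds, so X follows (Rule 2). X, D, and Q hold, so N follows (Rule 4). N holds, so F follows (Rule 7). [5 rule applications]
C needs fewer.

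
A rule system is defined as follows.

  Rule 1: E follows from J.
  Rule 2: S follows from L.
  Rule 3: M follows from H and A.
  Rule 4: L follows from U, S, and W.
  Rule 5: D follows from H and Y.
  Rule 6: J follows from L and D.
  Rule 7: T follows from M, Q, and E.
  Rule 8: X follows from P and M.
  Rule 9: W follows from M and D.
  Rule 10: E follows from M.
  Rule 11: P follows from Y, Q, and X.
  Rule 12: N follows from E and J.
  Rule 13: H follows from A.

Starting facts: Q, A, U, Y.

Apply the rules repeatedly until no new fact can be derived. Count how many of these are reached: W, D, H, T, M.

5

From A, Rule 13 gives H.
H and A hold, so M follows (Rule 3).
From H and Y, Rule 5 gives D.
From M, Rule 10 gives E.
From M and D, Rule 9 gives W.
M, Q, and E hold, so T follows (Rule 7).
W: reached.
D: reached.
H: reached.
T: reached.
M: reached.
All 5 are reached.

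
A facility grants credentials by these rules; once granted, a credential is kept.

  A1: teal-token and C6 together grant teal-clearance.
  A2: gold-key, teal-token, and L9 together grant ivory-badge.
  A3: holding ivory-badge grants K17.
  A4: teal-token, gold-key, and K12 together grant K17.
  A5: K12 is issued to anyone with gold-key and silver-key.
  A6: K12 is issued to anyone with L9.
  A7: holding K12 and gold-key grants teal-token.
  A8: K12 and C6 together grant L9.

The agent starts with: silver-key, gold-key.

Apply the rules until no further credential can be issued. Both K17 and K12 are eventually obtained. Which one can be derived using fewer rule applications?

K12: Holding gold-key and silver-key grants K12 (A5). [1 rule application]
K17: Holding gold-key and silver-key grants K12 (A5). Holding K12 and gold-key grants teal-token (A7). Holding teal-token, gold-key, and K12 grants K17 (A4). [3 rule applications]
K12 needs fewer.

K12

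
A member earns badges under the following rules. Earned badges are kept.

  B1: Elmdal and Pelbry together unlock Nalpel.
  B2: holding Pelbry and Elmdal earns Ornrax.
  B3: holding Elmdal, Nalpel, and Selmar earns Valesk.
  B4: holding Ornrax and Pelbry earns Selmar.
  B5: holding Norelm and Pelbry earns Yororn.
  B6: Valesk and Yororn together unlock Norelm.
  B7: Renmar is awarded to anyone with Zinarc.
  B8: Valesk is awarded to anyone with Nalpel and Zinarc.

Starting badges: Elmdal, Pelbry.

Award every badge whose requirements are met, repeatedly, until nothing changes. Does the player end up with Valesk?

Yes

With Pelbry and Elmdal, Ornrax is earned (B2).
With Elmdal and Pelbry, Nalpel is earned (B1).
With Ornrax and Pelbry, Selmar is earned (B4).
With Elmdal, Nalpel, and Selmar, Valesk is earned (B3).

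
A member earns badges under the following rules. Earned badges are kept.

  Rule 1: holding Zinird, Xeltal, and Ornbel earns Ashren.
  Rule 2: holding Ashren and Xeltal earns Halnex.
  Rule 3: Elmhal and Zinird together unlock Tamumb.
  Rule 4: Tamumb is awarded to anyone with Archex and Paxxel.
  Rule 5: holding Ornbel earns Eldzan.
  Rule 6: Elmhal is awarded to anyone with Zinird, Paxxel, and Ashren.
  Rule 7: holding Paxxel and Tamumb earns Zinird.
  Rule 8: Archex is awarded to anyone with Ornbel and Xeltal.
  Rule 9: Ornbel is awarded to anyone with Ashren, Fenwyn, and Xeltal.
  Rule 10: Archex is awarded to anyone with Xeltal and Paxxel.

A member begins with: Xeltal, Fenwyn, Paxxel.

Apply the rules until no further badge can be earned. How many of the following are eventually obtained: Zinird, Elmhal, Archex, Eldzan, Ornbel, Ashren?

2

With Xeltal and Paxxel, Archex is earned (Rule 10).
With Archex and Paxxel, Tamumb is earned (Rule 4).
With Paxxel and Tamumb, Zinird is earned (Rule 7).
Zinird: reached.
Elmhal would need Zinird, Paxxel, and Ashren (Rule 6), but Ashren is never earned.
Archex: reached.
Eldzan would need Ornbel (Rule 5), but Ornbel is never earned.
Ornbel would need Ashren, Fenwyn, and Xeltal (Rule 9), but Ashren is never earned.
Ashren would need Zinird, Xeltal, and Ornbel (Rule 1), but Ornbel is never earned.
Reached: Zinird and Archex — 2 of the 6.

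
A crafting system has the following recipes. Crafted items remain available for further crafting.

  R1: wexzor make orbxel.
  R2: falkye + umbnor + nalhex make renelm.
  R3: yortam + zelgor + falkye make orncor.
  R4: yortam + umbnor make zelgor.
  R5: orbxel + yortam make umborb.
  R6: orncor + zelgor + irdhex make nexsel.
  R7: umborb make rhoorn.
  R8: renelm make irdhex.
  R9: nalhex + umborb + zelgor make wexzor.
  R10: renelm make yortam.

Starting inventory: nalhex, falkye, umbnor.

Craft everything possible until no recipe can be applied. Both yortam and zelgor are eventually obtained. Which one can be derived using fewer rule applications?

yortam: Using R2, falkye, umbnor, and nalhex make renelm. renelm → yortam (R10). [2 rule applications]
zelgor: falkye + umbnor + nalhex → renelm (R2). Using R10, renelm makes yortam. Using R4, yortam and umbnor make zelgor. [3 rule applications]
yortam needs fewer.

yortam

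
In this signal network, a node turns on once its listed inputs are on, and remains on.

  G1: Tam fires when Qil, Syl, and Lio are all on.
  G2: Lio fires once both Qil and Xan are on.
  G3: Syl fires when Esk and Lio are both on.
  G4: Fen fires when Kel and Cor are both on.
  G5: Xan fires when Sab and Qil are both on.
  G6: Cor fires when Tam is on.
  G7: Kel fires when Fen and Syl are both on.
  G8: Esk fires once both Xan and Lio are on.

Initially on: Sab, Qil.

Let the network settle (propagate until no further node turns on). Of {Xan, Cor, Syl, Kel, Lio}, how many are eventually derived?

4

G5: Sab and Qil on → Xan on.
Qil and Xan are on, so Lio fires (G2).
G8: Xan and Lio on → Esk on.
Esk and Lio are on, so Syl fires (G3).
G1: Qil, Syl, and Lio on → Tam on.
Tam is on, so Cor fires (G6).
Xan: reached.
Cor: reached.
Syl: reached.
Kel would need Fen and Syl (G7), but Fen never turns on.
Lio: reached.
Reached: Xan, Cor, Syl, and Lio — 4 of the 5.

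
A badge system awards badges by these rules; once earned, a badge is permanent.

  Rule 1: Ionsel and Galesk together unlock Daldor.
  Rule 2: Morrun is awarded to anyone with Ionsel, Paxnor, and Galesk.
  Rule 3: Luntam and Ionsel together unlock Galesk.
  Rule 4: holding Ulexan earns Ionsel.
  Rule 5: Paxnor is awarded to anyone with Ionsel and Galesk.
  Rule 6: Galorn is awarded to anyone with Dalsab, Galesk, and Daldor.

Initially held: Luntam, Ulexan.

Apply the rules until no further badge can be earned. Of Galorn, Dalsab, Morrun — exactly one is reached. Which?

Morrun

With Ulexan, Ionsel is earned (Rule 4).
With Luntam and Ionsel, Galesk is earned (Rule 3).
With Ionsel and Galesk, Paxnor is earned (Rule 5).
With Ionsel, Paxnor, and Galesk, Morrun is earned (Rule 2).
No rule produces Dalsab, and it is not given. Galorn would need Dalsab, Galesk, and Daldor (Rule 6), but Dalsab is never earned.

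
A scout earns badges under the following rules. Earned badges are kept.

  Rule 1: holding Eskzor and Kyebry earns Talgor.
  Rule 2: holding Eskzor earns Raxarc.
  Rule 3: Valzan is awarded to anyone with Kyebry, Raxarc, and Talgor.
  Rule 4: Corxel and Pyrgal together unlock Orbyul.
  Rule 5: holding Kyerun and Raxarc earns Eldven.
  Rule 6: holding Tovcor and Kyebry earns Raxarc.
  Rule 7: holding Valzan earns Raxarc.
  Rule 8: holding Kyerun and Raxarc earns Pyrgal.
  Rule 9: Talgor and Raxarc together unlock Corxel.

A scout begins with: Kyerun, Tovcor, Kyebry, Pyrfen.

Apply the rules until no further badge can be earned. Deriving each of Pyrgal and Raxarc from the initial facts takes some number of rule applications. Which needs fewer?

Raxarc

Raxarc: With Tovcor and Kyebry, Raxarc is earned (Rule 6). [1 rule application]
Pyrgal: With Tovcor and Kyebry, Raxarc is earned (Rule 6). With Kyerun and Raxarc, Pyrgal is earned (Rule 8). [2 rule applications]
Raxarc needs fewer.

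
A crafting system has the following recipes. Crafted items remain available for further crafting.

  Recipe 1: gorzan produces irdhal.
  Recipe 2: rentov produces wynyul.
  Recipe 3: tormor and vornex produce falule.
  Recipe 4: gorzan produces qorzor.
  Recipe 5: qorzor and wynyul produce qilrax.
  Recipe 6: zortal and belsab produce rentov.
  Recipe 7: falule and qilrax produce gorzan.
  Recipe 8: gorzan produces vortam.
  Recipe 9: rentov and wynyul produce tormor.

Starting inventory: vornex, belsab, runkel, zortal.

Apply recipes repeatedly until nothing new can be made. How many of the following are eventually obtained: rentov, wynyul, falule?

3

Using Recipe 6, zortal and belsab make rentov.
Using Recipe 2, rentov makes wynyul.
Using Recipe 9, rentov and wynyul make tormor.
Using Recipe 3, tormor and vornex make falule.
rentov: reached.
wynyul: reached.
falule: reached.
All 3 are reached.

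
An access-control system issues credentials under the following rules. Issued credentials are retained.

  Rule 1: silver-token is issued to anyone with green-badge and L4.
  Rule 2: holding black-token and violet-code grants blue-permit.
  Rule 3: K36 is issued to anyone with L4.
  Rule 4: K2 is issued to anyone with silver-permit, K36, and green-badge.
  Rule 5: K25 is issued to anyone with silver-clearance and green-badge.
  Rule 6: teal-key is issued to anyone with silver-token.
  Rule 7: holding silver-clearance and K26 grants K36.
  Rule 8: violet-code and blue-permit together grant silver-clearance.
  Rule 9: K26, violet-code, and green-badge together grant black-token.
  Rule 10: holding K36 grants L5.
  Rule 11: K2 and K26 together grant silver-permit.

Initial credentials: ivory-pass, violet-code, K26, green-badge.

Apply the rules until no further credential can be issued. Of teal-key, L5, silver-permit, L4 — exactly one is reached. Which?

L5

Holding K26, violet-code, and green-badge grants black-token (Rule 9).
Holding black-token and violet-code grants blue-permit (Rule 2).
Holding violet-code and blue-permit grants silver-clearance (Rule 8).
Holding silver-clearance and K26 grants K36 (Rule 7).
Holding K36 grants L5 (Rule 10).
silver-permit would need K2 and K26 (Rule 11), but K2 is never granted. teal-key would need silver-token (Rule 6), but silver-token is never granted. No rule produces L4, and it is not given.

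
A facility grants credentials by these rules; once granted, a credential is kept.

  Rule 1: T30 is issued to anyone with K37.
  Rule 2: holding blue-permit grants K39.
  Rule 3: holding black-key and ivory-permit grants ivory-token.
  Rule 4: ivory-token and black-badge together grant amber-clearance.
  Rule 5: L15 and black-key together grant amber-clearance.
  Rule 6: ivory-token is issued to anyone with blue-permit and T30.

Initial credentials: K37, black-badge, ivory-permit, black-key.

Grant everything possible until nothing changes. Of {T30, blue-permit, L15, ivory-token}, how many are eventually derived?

2

Holding black-key and ivory-permit grants ivory-token (Rule 3).
Holding K37 grants T30 (Rule 1).
T30: reached.
No rule produces blue-permit, and it is not given.
No rule produces L15, and it is not given.
ivory-token: reached.
Reached: T30 and ivory-token — 2 of the 4.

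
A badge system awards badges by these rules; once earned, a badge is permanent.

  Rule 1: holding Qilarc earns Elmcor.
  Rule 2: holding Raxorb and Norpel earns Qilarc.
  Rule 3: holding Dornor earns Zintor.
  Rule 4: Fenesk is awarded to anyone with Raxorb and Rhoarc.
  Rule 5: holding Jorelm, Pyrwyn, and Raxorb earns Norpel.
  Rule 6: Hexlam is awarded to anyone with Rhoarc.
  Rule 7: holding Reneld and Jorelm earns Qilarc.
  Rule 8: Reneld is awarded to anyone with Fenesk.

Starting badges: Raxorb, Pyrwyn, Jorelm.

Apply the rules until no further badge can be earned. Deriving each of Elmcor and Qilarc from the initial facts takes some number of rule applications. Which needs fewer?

Qilarc: With Jorelm, Pyrwyn, and Raxorb, Norpel is earned (Rule 5). With Raxorb and Norpel, Qilarc is earned (Rule 2). [2 rule applications]
Elmcor: With Jorelm, Pyrwyn, and Raxorb, Norpel is earned (Rule 5). With Raxorb and Norpel, Qilarc is earned (Rule 2). With Qilarc, Elmcor is earned (Rule 1). [3 rule applications]
Qilarc needs fewer.

Qilarc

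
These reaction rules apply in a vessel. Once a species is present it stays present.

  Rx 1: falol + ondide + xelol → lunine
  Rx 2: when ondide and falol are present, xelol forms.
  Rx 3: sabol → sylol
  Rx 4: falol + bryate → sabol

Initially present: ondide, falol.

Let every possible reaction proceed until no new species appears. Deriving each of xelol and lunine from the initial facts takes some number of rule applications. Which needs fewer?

xelol: ondide and falol present → xelol forms (Rx 2). [1 rule application]
lunine: ondide and falol present → xelol forms (Rx 2). falol, ondide, and xelol present → lunine forms (Rx 1). [2 rule applications]
xelol needs fewer.

xelol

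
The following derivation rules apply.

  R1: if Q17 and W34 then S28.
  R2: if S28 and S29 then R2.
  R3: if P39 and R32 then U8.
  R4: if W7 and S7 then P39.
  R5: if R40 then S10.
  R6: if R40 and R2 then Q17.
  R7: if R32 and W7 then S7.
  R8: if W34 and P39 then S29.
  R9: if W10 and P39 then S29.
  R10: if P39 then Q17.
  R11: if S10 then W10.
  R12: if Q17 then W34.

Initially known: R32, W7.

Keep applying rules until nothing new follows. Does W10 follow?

No

W10 would need S10 (R11), but S10 is never established.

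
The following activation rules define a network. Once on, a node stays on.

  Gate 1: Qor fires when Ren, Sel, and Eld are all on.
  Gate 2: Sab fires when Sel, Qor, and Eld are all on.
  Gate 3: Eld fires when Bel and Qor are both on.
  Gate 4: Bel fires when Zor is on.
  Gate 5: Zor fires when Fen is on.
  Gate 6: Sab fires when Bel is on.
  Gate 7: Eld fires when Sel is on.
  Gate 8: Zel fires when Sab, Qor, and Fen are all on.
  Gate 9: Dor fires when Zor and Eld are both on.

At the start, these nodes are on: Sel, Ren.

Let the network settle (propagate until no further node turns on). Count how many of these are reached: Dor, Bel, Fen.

Dor would need Zor and Eld (Gate 9), but Zor never turns on.
Bel would need Zor (Gate 4), but Zor never turns on.
No rule produces Fen, and it is not given.
None of the 3 are reached.

0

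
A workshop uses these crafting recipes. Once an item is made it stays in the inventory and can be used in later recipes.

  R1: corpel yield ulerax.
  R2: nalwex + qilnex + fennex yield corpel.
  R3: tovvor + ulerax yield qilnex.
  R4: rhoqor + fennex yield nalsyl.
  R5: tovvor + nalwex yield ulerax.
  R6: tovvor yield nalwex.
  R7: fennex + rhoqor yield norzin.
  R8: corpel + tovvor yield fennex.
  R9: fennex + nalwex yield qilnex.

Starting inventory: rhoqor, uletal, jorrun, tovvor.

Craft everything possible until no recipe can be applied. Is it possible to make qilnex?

Using R6, tovvor makes nalwex.
Using R5, tovvor and nalwex make ulerax.
Using R3, tovvor and ulerax make qilnex.

Yes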